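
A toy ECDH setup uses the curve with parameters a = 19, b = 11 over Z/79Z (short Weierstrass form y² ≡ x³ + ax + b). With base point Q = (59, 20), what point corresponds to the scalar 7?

Repeated addition: build up to 7Q.
2Q: tangent at (59, 20): λ = (3·59² + 19)/(2·20) ≡ 34/40. 40⁻¹ ≡ 2 (mod 79), so λ ≡ 34·2 ≡ 68.
  x = λ² - 59 - 59 = 4624 - 118 ≡ 3; y = λ·(59 - 3) - 20 ≡ 75. → (3, 75)
3Q: (3, 75) + (59, 20). λ = (20 - 75)/(59 - 3) ≡ 24/56 mod 79. 56⁻¹ ≡ 24 (mod 79) since 56·24 = 1344 ≡ 1, so λ ≡ 23.
  x = λ² - 3 - 59 = 529 - 62 ≡ 72; y = λ·(3 - 72) - 75 ≡ 76. → (72, 76)
4Q: (72, 76) + (59, 20). λ = (20 - 76)/(59 - 72) ≡ 23/66 mod 79. 66⁻¹ ≡ 6 (mod 79) since 66·6 = 396 ≡ 1, so λ ≡ 59.
  x = λ² - 72 - 59 = 3481 - 131 ≡ 32; y = λ·(72 - 32) - 76 ≡ 72. → (32, 72)
5Q: (32, 72) + (59, 20). λ = (20 - 72)/(59 - 32) ≡ 27/27 mod 79. 27⁻¹ ≡ 41 (mod 79) since 27·41 = 1107 ≡ 1, so λ ≡ 1.
  x = λ² - 32 - 59 = 1 - 91 ≡ 68; y = λ·(32 - 68) - 72 ≡ 50. → (68, 50)
6Q: (68, 50) + (59, 20). λ = (20 - 50)/(59 - 68) ≡ 49/70 mod 79. 70⁻¹ ≡ 35 (mod 79) since 70·35 = 2450 ≡ 1, so λ ≡ 56.
  x = λ² - 68 - 59 = 3136 - 127 ≡ 7; y = λ·(68 - 7) - 50 ≡ 48. → (7, 48)
7Q: (7, 48) + (59, 20). λ = (20 - 48)/(59 - 7) ≡ 51/52 mod 79. 52⁻¹ ≡ 38 (mod 79) since 52·38 = 1976 ≡ 1, so λ ≡ 42.
  x = λ² - 7 - 59 = 1764 - 66 ≡ 39; y = λ·(7 - 39) - 48 ≡ 30. → (39, 30)

(39, 30)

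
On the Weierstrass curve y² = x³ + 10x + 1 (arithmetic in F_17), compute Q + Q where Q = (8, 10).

tangent at (8, 10): λ = (3·8² + 10)/(2·10) ≡ 15/3. 3⁻¹ ≡ 6 (mod 17) since 3·6 = 18 ≡ 1, so λ ≡ 15·6 ≡ 5.
  x = λ² - 8 - 8 = 25 - 16 ≡ 9; y = λ·(8 - 9) - 10 ≡ 2. → (9, 2)

(9, 2)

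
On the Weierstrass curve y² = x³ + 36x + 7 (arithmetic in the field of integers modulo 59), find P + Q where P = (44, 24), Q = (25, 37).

(31, 23)

(44, 24) + (25, 37). λ = (37 - 24)/(25 - 44) ≡ 13/40 mod 59. 40⁻¹ ≡ 31 (mod 59) since 40·31 = 1240 ≡ 1, so λ ≡ 49.
  x = λ² - 44 - 25 = 2401 - 69 ≡ 31; y = λ·(44 - 31) - 24 ≡ 23. → (31, 23)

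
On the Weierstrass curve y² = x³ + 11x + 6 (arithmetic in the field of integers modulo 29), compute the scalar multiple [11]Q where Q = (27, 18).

Double-and-add on 11 = (1011)₂. Start with Q = (27, 18) for the leading 1-bit.
double: tangent at (27, 18): λ = (3·27² + 11)/(2·18) ≡ 23/7. 7⁻¹ ≡ 25 (mod 29), so λ ≡ 23·25 ≡ 24.
  x = λ² - 27 - 27 = 576 - 54 ≡ 0; y = λ·(27 - 0) - 18 ≡ 21. → (0, 21)
double: tangent at (0, 21): λ = (3·0² + 11)/(2·21) ≡ 11/13. 13⁻¹ ≡ 9 (mod 29), so λ ≡ 11·9 ≡ 12.
  x = λ² - 0 - 0 = 144 - 0 ≡ 28; y = λ·(0 - 28) - 21 ≡ 20. → (28, 20)
add Q: (28, 20) + (27, 18). λ = (18 - 20)/(27 - 28) ≡ 27/28 mod 29. 28⁻¹ ≡ 28 (mod 29) since 28·28 = 784 ≡ 1, so λ ≡ 2.
  x = λ² - 28 - 27 = 4 - 55 ≡ 7; y = λ·(28 - 7) - 20 ≡ 22. → (7, 22)
double: tangent at (7, 22): λ = (3·7² + 11)/(2·22) ≡ 13/15. 15⁻¹ ≡ 2 (mod 29), so λ ≡ 13·2 ≡ 26.
  x = λ² - 7 - 7 = 676 - 14 ≡ 24; y = λ·(7 - 24) - 22 ≡ 0. → (24, 0)
add Q: (24, 0) + (27, 18). λ = (18 - 0)/(27 - 24) ≡ 18/3 mod 29. 3⁻¹ ≡ 10 (mod 29), so λ ≡ 6.
  x = λ² - 24 - 27 = 36 - 51 ≡ 14; y = λ·(24 - 14) - 0 ≡ 2. → (14, 2)

(14, 2)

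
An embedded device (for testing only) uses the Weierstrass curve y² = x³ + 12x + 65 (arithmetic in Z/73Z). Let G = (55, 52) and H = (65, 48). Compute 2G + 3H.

First 2G:
Repeated addition: build up to 2G.
2G: tangent at (55, 52): λ = (3·55² + 12)/(2·52) ≡ 35/31. 31⁻¹ ≡ 33 (mod 73) since 31·33 = 1023 ≡ 1, so λ ≡ 35·33 ≡ 60.
  x = λ² - 55 - 55 = 3600 - 110 ≡ 59; y = λ·(55 - 59) - 52 ≡ 0. → (59, 0)
2G = (59, 0).
Next 3H:
Repeated addition: build up to 3H.
2H: tangent at (65, 48): λ = (3·65² + 12)/(2·48) ≡ 58/23. 23⁻¹ ≡ 54 (mod 73), so λ ≡ 58·54 ≡ 66.
  x = λ² - 65 - 65 = 4356 - 130 ≡ 65; y = λ·(65 - 65) - 48 ≡ 25. → (65, 25)
3H: (65, 25) + (65, 48): same x and y₁ ≡ -y₂, so the sum is the point at infinity.
3H = the point at infinity.
Finally 2G + 3H:
(59, 0) + the point at infinity = (59, 0) (identity).

(59, 0)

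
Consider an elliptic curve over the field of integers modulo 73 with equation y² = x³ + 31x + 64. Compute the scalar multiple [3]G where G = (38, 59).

(30, 20)

Repeated addition: build up to 3G.
2G: tangent at (38, 59): λ = (3·38² + 31)/(2·59) ≡ 56/45. 45⁻¹ ≡ 13 (mod 73), so λ ≡ 56·13 ≡ 71.
  x = λ² - 38 - 38 = 5041 - 76 ≡ 1; y = λ·(38 - 1) - 59 ≡ 13. → (1, 13)
3G: (1, 13) + (38, 59). λ = (59 - 13)/(38 - 1) ≡ 46/37 mod 73. 37⁻¹ ≡ 2 (mod 73), so λ ≡ 19.
  x = λ² - 1 - 38 = 361 - 39 ≡ 30; y = λ·(1 - 30) - 13 ≡ 20. → (30, 20)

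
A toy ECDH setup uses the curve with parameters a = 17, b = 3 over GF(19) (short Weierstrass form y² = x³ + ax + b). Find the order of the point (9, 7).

5

2P: tangent at (9, 7): λ = (3·9² + 17)/(2·7) ≡ 13/14. 14⁻¹ ≡ 15 (mod 19), so λ ≡ 13·15 ≡ 5.
  x = λ² - 9 - 9 = 25 - 18 ≡ 7; y = λ·(9 - 7) - 7 ≡ 3. → (7, 3)
3P: (7, 3) + (9, 7). λ = (7 - 3)/(9 - 7) ≡ 4/2 mod 19. 2⁻¹ ≡ 10 (mod 19) since 2·10 = 20 ≡ 1, so λ ≡ 2.
  x = λ² - 7 - 9 = 4 - 16 ≡ 7; y = λ·(7 - 7) - 3 ≡ 16. → (7, 16)
4P: (7, 16) + (9, 7). λ = (7 - 16)/(9 - 7) ≡ 10/2 mod 19. 2⁻¹ ≡ 10 (mod 19), so λ ≡ 5.
  x = λ² - 7 - 9 = 25 - 16 ≡ 9; y = λ·(7 - 9) - 16 ≡ 12. → (9, 12)
5P: (9, 12) + (9, 7): same x and y₁ ≡ -y₂, so the sum is ∞.
5P = ∞, so the order is 5.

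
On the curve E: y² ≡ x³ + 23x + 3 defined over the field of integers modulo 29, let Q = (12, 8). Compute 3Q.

O

Repeated addition: build up to 3Q.
2Q: tangent at (12, 8): λ = (3·12² + 23)/(2·8) ≡ 20/16. 16⁻¹ ≡ 20 (mod 29) since 16·20 = 320 ≡ 1, so λ ≡ 20·20 ≡ 23.
  x = λ² - 12 - 12 = 529 - 24 ≡ 12; y = λ·(12 - 12) - 8 ≡ 21. → (12, 21)
3Q: (12, 21) + (12, 8): same x and y₁ ≡ -y₂, so the sum is ∞.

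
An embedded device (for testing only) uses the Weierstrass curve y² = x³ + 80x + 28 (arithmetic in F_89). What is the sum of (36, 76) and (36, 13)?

O

The two points share x = 36 and their y-coordinates satisfy 76 + 13 ≡ 0 (mod 89), so they are inverses. Their sum is O.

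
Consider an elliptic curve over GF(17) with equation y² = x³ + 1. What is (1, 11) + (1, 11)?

(14, 5)

tangent at (1, 11): λ = (3·1² + 0)/(2·11) ≡ 3/5. 5⁻¹ ≡ 7 (mod 17), so λ ≡ 3·7 ≡ 4.
  x = λ² - 1 - 1 = 16 - 2 ≡ 14; y = λ·(1 - 14) - 11 ≡ 5. → (14, 5)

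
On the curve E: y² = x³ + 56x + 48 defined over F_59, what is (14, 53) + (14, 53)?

tangent at (14, 53): λ = (3·14² + 56)/(2·53) ≡ 54/47. 47⁻¹ ≡ 54 (mod 59), so λ ≡ 54·54 ≡ 25.
  x = λ² - 14 - 14 = 625 - 28 ≡ 7; y = λ·(14 - 7) - 53 ≡ 4. → (7, 4)

(7, 4)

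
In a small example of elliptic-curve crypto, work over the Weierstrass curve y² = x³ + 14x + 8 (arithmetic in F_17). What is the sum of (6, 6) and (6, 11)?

The two points share x = 6 and their y-coordinates satisfy 6 + 11 ≡ 0 (mod 17), so they are inverses. Their sum is O.

O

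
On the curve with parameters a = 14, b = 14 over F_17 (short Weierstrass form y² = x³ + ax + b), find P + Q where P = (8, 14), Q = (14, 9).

(8, 14) + (14, 9). λ = (9 - 14)/(14 - 8) ≡ 12/6 mod 17. 6⁻¹ ≡ 3 (mod 17) since 6·3 = 18 ≡ 1, so λ ≡ 2.
  x = λ² - 8 - 14 = 4 - 22 ≡ 16; y = λ·(8 - 16) - 14 ≡ 4. → (16, 4)

(16, 4)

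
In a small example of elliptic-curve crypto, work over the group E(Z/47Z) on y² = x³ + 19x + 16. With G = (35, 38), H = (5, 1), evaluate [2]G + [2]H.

First 2G:
Repeated addition: build up to 2G.
2G: tangent at (35, 38): λ = (3·35² + 19)/(2·38) ≡ 28/29. 29⁻¹ ≡ 13 (mod 47), so λ ≡ 28·13 ≡ 35.
  x = λ² - 35 - 35 = 1225 - 70 ≡ 27; y = λ·(35 - 27) - 38 ≡ 7. → (27, 7)
2G = (27, 7).
Next 2H:
Repeated addition: build up to 2H.
2H: tangent at (5, 1): λ = (3·5² + 19)/(2·1) ≡ 0/2. 2⁻¹ ≡ 24 (mod 47), so λ ≡ 0·24 ≡ 0.
  x = λ² - 5 - 5 = 0 - 10 ≡ 37; y = λ·(5 - 37) - 1 ≡ 46. → (37, 46)
2H = (37, 46).
Finally 2G + 2H:
(27, 7) + (37, 46). λ = (46 - 7)/(37 - 27) ≡ 39/10 mod 47. 10⁻¹ ≡ 33 (mod 47), so λ ≡ 18.
  x = λ² - 27 - 37 = 324 - 64 ≡ 25; y = λ·(27 - 25) - 7 ≡ 29. → (25, 29)

(25, 29)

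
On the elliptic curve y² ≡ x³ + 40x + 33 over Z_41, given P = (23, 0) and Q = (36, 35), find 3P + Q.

(22, 9)

First 3P:
Repeated addition: build up to 3P.
2P: (23, 0) + (23, 0): same x and y₁ ≡ -y₂, so the sum is O.
3P: O + (23, 0) = (23, 0) (identity).
3P = (23, 0).
Finally 3P + Q:
(23, 0) + (36, 35). λ = (35 - 0)/(36 - 23) ≡ 35/13 mod 41. 13⁻¹ ≡ 19 (mod 41), so λ ≡ 9.
  x = λ² - 23 - 36 = 81 - 59 ≡ 22; y = λ·(23 - 22) - 0 ≡ 9. → (22, 9)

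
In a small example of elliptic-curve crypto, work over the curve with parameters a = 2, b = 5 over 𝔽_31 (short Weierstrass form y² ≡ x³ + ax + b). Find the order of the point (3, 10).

2P: tangent at (3, 10): λ = (3·3² + 2)/(2·10) ≡ 29/20. 20⁻¹ ≡ 14 (mod 31) since 20·14 = 280 ≡ 1, so λ ≡ 29·14 ≡ 3.
  x = λ² - 3 - 3 = 9 - 6 ≡ 3; y = λ·(3 - 3) - 10 ≡ 21. → (3, 21)
3P: (3, 21) + (3, 10): same x and y₁ ≡ -y₂, so the sum is O.
3P = O, so the order is 3.

3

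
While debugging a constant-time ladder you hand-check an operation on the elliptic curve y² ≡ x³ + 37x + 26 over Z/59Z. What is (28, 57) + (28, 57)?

(15, 11)

tangent at (28, 57): λ = (3·28² + 37)/(2·57) ≡ 29/55. 55⁻¹ ≡ 44 (mod 59), so λ ≡ 29·44 ≡ 37.
  x = λ² - 28 - 28 = 1369 - 56 ≡ 15; y = λ·(28 - 15) - 57 ≡ 11. → (15, 11)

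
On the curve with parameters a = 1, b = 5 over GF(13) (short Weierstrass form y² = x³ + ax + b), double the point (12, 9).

(12, 4)

tangent at (12, 9): λ = (3·12² + 1)/(2·9) ≡ 4/5. 5⁻¹ ≡ 8 (mod 13), so λ ≡ 4·8 ≡ 6.
  x = λ² - 12 - 12 = 36 - 24 ≡ 12; y = λ·(12 - 12) - 9 ≡ 4. → (12, 4)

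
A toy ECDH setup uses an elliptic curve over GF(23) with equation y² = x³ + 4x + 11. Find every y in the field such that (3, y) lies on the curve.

2, 21

x³ + 4x + 11 = 50 ≡ 4 (mod 23).
Square roots of 4 mod 23: 2 and 21 (since 2² = 4 ≡ 4).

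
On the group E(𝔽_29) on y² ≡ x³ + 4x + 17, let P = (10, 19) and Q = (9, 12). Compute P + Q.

(10, 19) + (9, 12). λ = (12 - 19)/(9 - 10) ≡ 22/28 mod 29. 28⁻¹ ≡ 28 (mod 29), so λ ≡ 7.
  x = λ² - 10 - 9 = 49 - 19 ≡ 1; y = λ·(10 - 1) - 19 ≡ 15. → (1, 15)

(1, 15)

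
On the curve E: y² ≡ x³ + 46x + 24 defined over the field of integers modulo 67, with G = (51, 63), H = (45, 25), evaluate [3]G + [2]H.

(17, 52)

First 3G:
Repeated addition: build up to 3G.
2G: tangent at (51, 63): λ = (3·51² + 46)/(2·63) ≡ 10/59. 59⁻¹ ≡ 25 (mod 67), so λ ≡ 10·25 ≡ 49.
  x = λ² - 51 - 51 = 2401 - 102 ≡ 21; y = λ·(51 - 21) - 63 ≡ 0. → (21, 0)
3G: (21, 0) + (51, 63). λ = (63 - 0)/(51 - 21) ≡ 63/30 mod 67. 30⁻¹ ≡ 38 (mod 67) since 30·38 = 1140 ≡ 1, so λ ≡ 49.
  x = λ² - 21 - 51 = 2401 - 72 ≡ 51; y = λ·(21 - 51) - 0 ≡ 4. → (51, 4)
3G = (51, 4).
Next 2H:
Repeated addition: build up to 2H.
2H: tangent at (45, 25): λ = (3·45² + 46)/(2·25) ≡ 24/50. 50⁻¹ ≡ 63 (mod 67), so λ ≡ 24·63 ≡ 38.
  x = λ² - 45 - 45 = 1444 - 90 ≡ 14; y = λ·(45 - 14) - 25 ≡ 14. → (14, 14)
2H = (14, 14).
Finally 3G + 2H:
(51, 4) + (14, 14). λ = (14 - 4)/(14 - 51) ≡ 10/30 mod 67. 30⁻¹ ≡ 38 (mod 67) since 30·38 = 1140 ≡ 1, so λ ≡ 45.
  x = λ² - 51 - 14 = 2025 - 65 ≡ 17; y = λ·(51 - 17) - 4 ≡ 52. → (17, 52)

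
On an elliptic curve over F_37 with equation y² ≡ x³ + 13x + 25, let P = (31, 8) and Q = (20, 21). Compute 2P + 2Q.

(16, 0)

First 2P:
Repeated addition: build up to 2P.
2P: tangent at (31, 8): λ = (3·31² + 13)/(2·8) ≡ 10/16. 16⁻¹ ≡ 7 (mod 37) since 16·7 = 112 ≡ 1, so λ ≡ 10·7 ≡ 33.
  x = λ² - 31 - 31 = 1089 - 62 ≡ 28; y = λ·(31 - 28) - 8 ≡ 17. → (28, 17)
2P = (28, 17).
Next 2Q:
Repeated addition: build up to 2Q.
2Q: tangent at (20, 21): λ = (3·20² + 13)/(2·21) ≡ 29/5. 5⁻¹ ≡ 15 (mod 37), so λ ≡ 29·15 ≡ 28.
  x = λ² - 20 - 20 = 784 - 40 ≡ 4; y = λ·(20 - 4) - 21 ≡ 20. → (4, 20)
2Q = (4, 20).
Finally 2P + 2Q:
(28, 17) + (4, 20). λ = (20 - 17)/(4 - 28) ≡ 3/13 mod 37. 13⁻¹ ≡ 20 (mod 37) since 13·20 = 260 ≡ 1, so λ ≡ 23.
  x = λ² - 28 - 4 = 529 - 32 ≡ 16; y = λ·(28 - 16) - 17 ≡ 0. → (16, 0)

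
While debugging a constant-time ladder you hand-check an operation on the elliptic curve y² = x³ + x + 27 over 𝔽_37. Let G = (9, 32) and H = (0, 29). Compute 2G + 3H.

First 2G:
Repeated addition: build up to 2G.
2G: tangent at (9, 32): λ = (3·9² + 1)/(2·32) ≡ 22/27. 27⁻¹ ≡ 11 (mod 37) since 27·11 = 297 ≡ 1, so λ ≡ 22·11 ≡ 20.
  x = λ² - 9 - 9 = 400 - 18 ≡ 12; y = λ·(9 - 12) - 32 ≡ 19. → (12, 19)
2G = (12, 19).
Next 3H:
Repeated addition: build up to 3H.
2H: tangent at (0, 29): λ = (3·0² + 1)/(2·29) ≡ 1/21. 21⁻¹ ≡ 30 (mod 37), so λ ≡ 1·30 ≡ 30.
  x = λ² - 0 - 0 = 900 - 0 ≡ 12; y = λ·(0 - 12) - 29 ≡ 18. → (12, 18)
3H: (12, 18) + (0, 29). λ = (29 - 18)/(0 - 12) ≡ 11/25 mod 37. 25⁻¹ ≡ 3 (mod 37) since 25·3 = 75 ≡ 1, so λ ≡ 33.
  x = λ² - 12 - 0 = 1089 - 12 ≡ 4; y = λ·(12 - 4) - 18 ≡ 24. → (4, 24)
3H = (4, 24).
Finally 2G + 3H:
(12, 19) + (4, 24). λ = (24 - 19)/(4 - 12) ≡ 5/29 mod 37. 29⁻¹ ≡ 23 (mod 37), so λ ≡ 4.
  x = λ² - 12 - 4 = 16 - 16 ≡ 0; y = λ·(12 - 0) - 19 ≡ 29. → (0, 29)

(0, 29)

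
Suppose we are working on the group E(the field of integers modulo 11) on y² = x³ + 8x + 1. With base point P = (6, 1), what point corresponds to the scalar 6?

Repeated addition: build up to 6P.
2P: tangent at (6, 1): λ = (3·6² + 8)/(2·1) ≡ 6/2. 2⁻¹ ≡ 6 (mod 11), so λ ≡ 6·6 ≡ 3.
  x = λ² - 6 - 6 = 9 - 12 ≡ 8; y = λ·(6 - 8) - 1 ≡ 4. → (8, 4)
3P: (8, 4) + (6, 1). λ = (1 - 4)/(6 - 8) ≡ 8/9 mod 11. 9⁻¹ ≡ 5 (mod 11), so λ ≡ 7.
  x = λ² - 8 - 6 = 49 - 14 ≡ 2; y = λ·(8 - 2) - 4 ≡ 5. → (2, 5)
4P: (2, 5) + (6, 1). λ = (1 - 5)/(6 - 2) ≡ 7/4 mod 11. 4⁻¹ ≡ 3 (mod 11) since 4·3 = 12 ≡ 1, so λ ≡ 10.
  x = λ² - 2 - 6 = 100 - 8 ≡ 4; y = λ·(2 - 4) - 5 ≡ 8. → (4, 8)
5P: (4, 8) + (6, 1). λ = (1 - 8)/(6 - 4) ≡ 4/2 mod 11. 2⁻¹ ≡ 6 (mod 11), so λ ≡ 2.
  x = λ² - 4 - 6 = 4 - 10 ≡ 5; y = λ·(4 - 5) - 8 ≡ 1. → (5, 1)
6P: (5, 1) + (6, 1). λ = (1 - 1)/(6 - 5) ≡ 0/1 mod 11. 1⁻¹ ≡ 1 (mod 11), so λ ≡ 0.
  x = λ² - 5 - 6 = 0 - 11 ≡ 0; y = λ·(5 - 0) - 1 ≡ 10. → (0, 10)

(0, 10)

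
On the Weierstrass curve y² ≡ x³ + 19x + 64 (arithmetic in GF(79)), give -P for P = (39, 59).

-(39, 59) = (39, -59 mod 79) = (39, 20).

(39, 20)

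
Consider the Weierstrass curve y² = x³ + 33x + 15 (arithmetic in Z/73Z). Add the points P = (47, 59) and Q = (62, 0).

(47, 59) + (62, 0). λ = (0 - 59)/(62 - 47) ≡ 14/15 mod 73. 15⁻¹ ≡ 39 (mod 73), so λ ≡ 35.
  x = λ² - 47 - 62 = 1225 - 109 ≡ 21; y = λ·(47 - 21) - 59 ≡ 48. → (21, 48)

(21, 48)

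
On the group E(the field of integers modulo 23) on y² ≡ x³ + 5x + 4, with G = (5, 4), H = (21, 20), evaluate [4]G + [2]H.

(21, 3)

First 4G:
Double-and-add on 4 = (100)₂. Start with G = (5, 4) for the leading 1-bit.
double: tangent at (5, 4): λ = (3·5² + 5)/(2·4) ≡ 11/8. 8⁻¹ ≡ 3 (mod 23), so λ ≡ 11·3 ≡ 10.
  x = λ² - 5 - 5 = 100 - 10 ≡ 21; y = λ·(5 - 21) - 4 ≡ 20. → (21, 20)
double: tangent at (21, 20): λ = (3·21² + 5)/(2·20) ≡ 17/17. 17⁻¹ ≡ 19 (mod 23) since 17·19 = 323 ≡ 1, so λ ≡ 17·19 ≡ 1.
  x = λ² - 21 - 21 = 1 - 42 ≡ 5; y = λ·(21 - 5) - 20 ≡ 19. → (5, 19)
4G = (5, 19).
Next 2H:
Repeated addition: build up to 2H.
2H: tangent at (21, 20): λ = (3·21² + 5)/(2·20) ≡ 17/17. 17⁻¹ ≡ 19 (mod 23), so λ ≡ 17·19 ≡ 1.
  x = λ² - 21 - 21 = 1 - 42 ≡ 5; y = λ·(21 - 5) - 20 ≡ 19. → (5, 19)
2H = (5, 19).
Finally 4G + 2H:
tangent at (5, 19): λ = (3·5² + 5)/(2·19) ≡ 11/15. 15⁻¹ ≡ 20 (mod 23), so λ ≡ 11·20 ≡ 13.
  x = λ² - 5 - 5 = 169 - 10 ≡ 21; y = λ·(5 - 21) - 19 ≡ 3. → (21, 3)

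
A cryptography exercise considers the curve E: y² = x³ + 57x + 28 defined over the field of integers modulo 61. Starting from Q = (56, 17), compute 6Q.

(8, 52)

Repeated addition: build up to 6Q.
2Q: tangent at (56, 17): λ = (3·56² + 57)/(2·17) ≡ 10/34. 34⁻¹ ≡ 9 (mod 61), so λ ≡ 10·9 ≡ 29.
  x = λ² - 56 - 56 = 841 - 112 ≡ 58; y = λ·(56 - 58) - 17 ≡ 47. → (58, 47)
3Q: (58, 47) + (56, 17). λ = (17 - 47)/(56 - 58) ≡ 31/59 mod 61. 59⁻¹ ≡ 30 (mod 61), so λ ≡ 15.
  x = λ² - 58 - 56 = 225 - 114 ≡ 50; y = λ·(58 - 50) - 47 ≡ 12. → (50, 12)
4Q: (50, 12) + (56, 17). λ = (17 - 12)/(56 - 50) ≡ 5/6 mod 61. 6⁻¹ ≡ 51 (mod 61), so λ ≡ 11.
  x = λ² - 50 - 56 = 121 - 106 ≡ 15; y = λ·(50 - 15) - 12 ≡ 7. → (15, 7)
5Q: (15, 7) + (56, 17). λ = (17 - 7)/(56 - 15) ≡ 10/41 mod 61. 41⁻¹ ≡ 3 (mod 61), so λ ≡ 30.
  x = λ² - 15 - 56 = 900 - 71 ≡ 36; y = λ·(15 - 36) - 7 ≡ 34. → (36, 34)
6Q: (36, 34) + (56, 17). λ = (17 - 34)/(56 - 36) ≡ 44/20 mod 61. 20⁻¹ ≡ 58 (mod 61), so λ ≡ 51.
  x = λ² - 36 - 56 = 2601 - 92 ≡ 8; y = λ·(36 - 8) - 34 ≡ 52. → (8, 52)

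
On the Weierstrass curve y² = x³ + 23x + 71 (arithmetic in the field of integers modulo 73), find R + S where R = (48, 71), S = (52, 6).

(48, 71) + (52, 6). λ = (6 - 71)/(52 - 48) ≡ 8/4 mod 73. 4⁻¹ ≡ 55 (mod 73), so λ ≡ 2.
  x = λ² - 48 - 52 = 4 - 100 ≡ 50; y = λ·(48 - 50) - 71 ≡ 71. → (50, 71)

(50, 71)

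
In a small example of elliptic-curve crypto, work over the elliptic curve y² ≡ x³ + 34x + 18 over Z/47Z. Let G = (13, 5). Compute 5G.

(45, 6)

Repeated addition: build up to 5G.
2G: tangent at (13, 5): λ = (3·13² + 34)/(2·5) ≡ 24/10. 10⁻¹ ≡ 33 (mod 47), so λ ≡ 24·33 ≡ 40.
  x = λ² - 13 - 13 = 1600 - 26 ≡ 23; y = λ·(13 - 23) - 5 ≡ 18. → (23, 18)
3G: (23, 18) + (13, 5). λ = (5 - 18)/(13 - 23) ≡ 34/37 mod 47. 37⁻¹ ≡ 14 (mod 47) since 37·14 = 518 ≡ 1, so λ ≡ 6.
  x = λ² - 23 - 13 = 36 - 36 ≡ 0; y = λ·(23 - 0) - 18 ≡ 26. → (0, 26)
4G: (0, 26) + (13, 5). λ = (5 - 26)/(13 - 0) ≡ 26/13 mod 47. 13⁻¹ ≡ 29 (mod 47), so λ ≡ 2.
  x = λ² - 0 - 13 = 4 - 13 ≡ 38; y = λ·(0 - 38) - 26 ≡ 39. → (38, 39)
5G: (38, 39) + (13, 5). λ = (5 - 39)/(13 - 38) ≡ 13/22 mod 47. 22⁻¹ ≡ 15 (mod 47) since 22·15 = 330 ≡ 1, so λ ≡ 7.
  x = λ² - 38 - 13 = 49 - 51 ≡ 45; y = λ·(38 - 45) - 39 ≡ 6. → (45, 6)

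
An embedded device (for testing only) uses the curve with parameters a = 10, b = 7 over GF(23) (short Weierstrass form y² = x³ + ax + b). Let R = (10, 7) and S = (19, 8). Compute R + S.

(19, 15)

(10, 7) + (19, 8). λ = (8 - 7)/(19 - 10) ≡ 1/9 mod 23. 9⁻¹ ≡ 18 (mod 23), so λ ≡ 18.
  x = λ² - 10 - 19 = 324 - 29 ≡ 19; y = λ·(10 - 19) - 7 ≡ 15. → (19, 15)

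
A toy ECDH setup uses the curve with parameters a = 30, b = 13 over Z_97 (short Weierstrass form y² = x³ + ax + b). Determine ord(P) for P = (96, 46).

3

2P: tangent at (96, 46): λ = (3·96² + 30)/(2·46) ≡ 33/92. 92⁻¹ ≡ 58 (mod 97), so λ ≡ 33·58 ≡ 71.
  x = λ² - 96 - 96 = 5041 - 192 ≡ 96; y = λ·(96 - 96) - 46 ≡ 51. → (96, 51)
3P: (96, 51) + (96, 46): same x and y₁ ≡ -y₂, so the sum is O.
3P = O, so the order is 3.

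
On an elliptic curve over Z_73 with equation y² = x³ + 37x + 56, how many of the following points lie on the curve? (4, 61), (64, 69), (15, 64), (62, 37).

1

(4, 61): 61² ≡ 71, rhs ≡ 49 → off.
(64, 69): 69² ≡ 16, rhs ≡ 16 → on.
(15, 64): 64² ≡ 8, rhs ≡ 44 → off.
(62, 37): 37² ≡ 55, rhs ≡ 70 → off.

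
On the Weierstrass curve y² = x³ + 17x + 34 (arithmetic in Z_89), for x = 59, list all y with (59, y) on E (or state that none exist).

5, 84

x³ + 17x + 34 = 206416 ≡ 25 (mod 89).
Square roots of 25 mod 89: 5 and 84 (since 5² = 25 ≡ 25).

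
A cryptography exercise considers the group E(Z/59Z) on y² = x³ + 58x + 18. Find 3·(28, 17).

Write Q = (28, 17).
Repeated addition: build up to 3Q.
2Q: tangent at (28, 17): λ = (3·28² + 58)/(2·17) ≡ 50/34. 34⁻¹ ≡ 33 (mod 59), so λ ≡ 50·33 ≡ 57.
  x = λ² - 28 - 28 = 3249 - 56 ≡ 7; y = λ·(28 - 7) - 17 ≡ 0. → (7, 0)
3Q: (7, 0) + (28, 17). λ = (17 - 0)/(28 - 7) ≡ 17/21 mod 59. 21⁻¹ ≡ 45 (mod 59), so λ ≡ 57.
  x = λ² - 7 - 28 = 3249 - 35 ≡ 28; y = λ·(7 - 28) - 0 ≡ 42. → (28, 42)

(28, 42)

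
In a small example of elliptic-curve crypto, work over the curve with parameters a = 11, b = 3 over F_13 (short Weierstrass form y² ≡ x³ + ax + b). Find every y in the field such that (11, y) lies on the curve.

5, 8

x³ + 11x + 3 = 1455 ≡ 12 (mod 13).
Square roots of 12 mod 13: 5 and 8 (since 5² = 25 ≡ 12).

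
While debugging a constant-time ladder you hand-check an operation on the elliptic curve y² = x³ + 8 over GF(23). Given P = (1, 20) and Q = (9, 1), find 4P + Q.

(3, 14)

First 4P:
Repeated addition: build up to 4P.
2P: tangent at (1, 20): λ = (3·1² + 0)/(2·20) ≡ 3/17. 17⁻¹ ≡ 19 (mod 23), so λ ≡ 3·19 ≡ 11.
  x = λ² - 1 - 1 = 121 - 2 ≡ 4; y = λ·(1 - 4) - 20 ≡ 16. → (4, 16)
3P: (4, 16) + (1, 20). λ = (20 - 16)/(1 - 4) ≡ 4/20 mod 23. 20⁻¹ ≡ 15 (mod 23) since 20·15 = 300 ≡ 1, so λ ≡ 14.
  x = λ² - 4 - 1 = 196 - 5 ≡ 7; y = λ·(4 - 7) - 16 ≡ 11. → (7, 11)
4P: (7, 11) + (1, 20). λ = (20 - 11)/(1 - 7) ≡ 9/17 mod 23. 17⁻¹ ≡ 19 (mod 23), so λ ≡ 10.
  x = λ² - 7 - 1 = 100 - 8 ≡ 0; y = λ·(7 - 0) - 11 ≡ 13. → (0, 13)
4P = (0, 13).
Finally 4P + Q:
(0, 13) + (9, 1). λ = (1 - 13)/(9 - 0) ≡ 11/9 mod 23. 9⁻¹ ≡ 18 (mod 23) since 9·18 = 162 ≡ 1, so λ ≡ 14.
  x = λ² - 0 - 9 = 196 - 9 ≡ 3; y = λ·(0 - 3) - 13 ≡ 14. → (3, 14)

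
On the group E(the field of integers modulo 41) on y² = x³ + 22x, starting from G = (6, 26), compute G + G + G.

Repeated addition: build up to 3G.
2G: tangent at (6, 26): λ = (3·6² + 22)/(2·26) ≡ 7/11. 11⁻¹ ≡ 15 (mod 41), so λ ≡ 7·15 ≡ 23.
  x = λ² - 6 - 6 = 529 - 12 ≡ 25; y = λ·(6 - 25) - 26 ≡ 29. → (25, 29)
3G: (25, 29) + (6, 26). λ = (26 - 29)/(6 - 25) ≡ 38/22 mod 41. 22⁻¹ ≡ 28 (mod 41) since 22·28 = 616 ≡ 1, so λ ≡ 39.
  x = λ² - 25 - 6 = 1521 - 31 ≡ 14; y = λ·(25 - 14) - 29 ≡ 31. → (14, 31)

(14, 31)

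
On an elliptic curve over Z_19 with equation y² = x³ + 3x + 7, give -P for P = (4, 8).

(4, 11)

-(4, 8) = (4, -8 mod 19) = (4, 11).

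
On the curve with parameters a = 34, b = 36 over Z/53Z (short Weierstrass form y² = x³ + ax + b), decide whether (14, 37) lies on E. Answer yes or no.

y² = 37² ≡ 44; x³ + 34x + 36 = 3256 ≡ 23 (mod 53). 44 ≠ 23.

no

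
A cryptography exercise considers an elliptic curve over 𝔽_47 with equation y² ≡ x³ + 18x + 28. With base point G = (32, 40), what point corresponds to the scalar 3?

Repeated addition: build up to 3G.
2G: tangent at (32, 40): λ = (3·32² + 18)/(2·40) ≡ 35/33. 33⁻¹ ≡ 10 (mod 47) since 33·10 = 330 ≡ 1, so λ ≡ 35·10 ≡ 21.
  x = λ² - 32 - 32 = 441 - 64 ≡ 1; y = λ·(32 - 1) - 40 ≡ 0. → (1, 0)
3G: (1, 0) + (32, 40). λ = (40 - 0)/(32 - 1) ≡ 40/31 mod 47. 31⁻¹ ≡ 44 (mod 47), so λ ≡ 21.
  x = λ² - 1 - 32 = 441 - 33 ≡ 32; y = λ·(1 - 32) - 0 ≡ 7. → (32, 7)

(32, 7)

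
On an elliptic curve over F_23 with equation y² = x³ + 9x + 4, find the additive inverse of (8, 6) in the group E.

-(8, 6) = (8, -6 mod 23) = (8, 17).

(8, 17)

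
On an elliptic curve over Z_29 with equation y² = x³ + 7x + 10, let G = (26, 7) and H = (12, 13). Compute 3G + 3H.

(10, 23)

First 3G:
Repeated addition: build up to 3G.
2G: tangent at (26, 7): λ = (3·26² + 7)/(2·7) ≡ 5/14. 14⁻¹ ≡ 27 (mod 29), so λ ≡ 5·27 ≡ 19.
  x = λ² - 26 - 26 = 361 - 52 ≡ 19; y = λ·(26 - 19) - 7 ≡ 10. → (19, 10)
3G: (19, 10) + (26, 7). λ = (7 - 10)/(26 - 19) ≡ 26/7 mod 29. 7⁻¹ ≡ 25 (mod 29) since 7·25 = 175 ≡ 1, so λ ≡ 12.
  x = λ² - 19 - 26 = 144 - 45 ≡ 12; y = λ·(19 - 12) - 10 ≡ 16. → (12, 16)
3G = (12, 16).
Next 3H:
Repeated addition: build up to 3H.
2H: tangent at (12, 13): λ = (3·12² + 7)/(2·13) ≡ 4/26. 26⁻¹ ≡ 19 (mod 29), so λ ≡ 4·19 ≡ 18.
  x = λ² - 12 - 12 = 324 - 24 ≡ 10; y = λ·(12 - 10) - 13 ≡ 23. → (10, 23)
3H: (10, 23) + (12, 13). λ = (13 - 23)/(12 - 10) ≡ 19/2 mod 29. 2⁻¹ ≡ 15 (mod 29), so λ ≡ 24.
  x = λ² - 10 - 12 = 576 - 22 ≡ 3; y = λ·(10 - 3) - 23 ≡ 0. → (3, 0)
3H = (3, 0).
Finally 3G + 3H:
(12, 16) + (3, 0). λ = (0 - 16)/(3 - 12) ≡ 13/20 mod 29. 20⁻¹ ≡ 16 (mod 29), so λ ≡ 5.
  x = λ² - 12 - 3 = 25 - 15 ≡ 10; y = λ·(12 - 10) - 16 ≡ 23. → (10, 23)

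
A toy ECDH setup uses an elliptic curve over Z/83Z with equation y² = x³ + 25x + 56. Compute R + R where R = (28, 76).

tangent at (28, 76): λ = (3·28² + 25)/(2·76) ≡ 53/69. 69⁻¹ ≡ 77 (mod 83), so λ ≡ 53·77 ≡ 14.
  x = λ² - 28 - 28 = 196 - 56 ≡ 57; y = λ·(28 - 57) - 76 ≡ 16. → (57, 16)

(57, 16)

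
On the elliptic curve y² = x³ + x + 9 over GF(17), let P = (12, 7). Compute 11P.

Repeated addition: build up to 11P.
2P: tangent at (12, 7): λ = (3·12² + 1)/(2·7) ≡ 8/14. 14⁻¹ ≡ 11 (mod 17) since 14·11 = 154 ≡ 1, so λ ≡ 8·11 ≡ 3.
  x = λ² - 12 - 12 = 9 - 24 ≡ 2; y = λ·(12 - 2) - 7 ≡ 6. → (2, 6)
3P: (2, 6) + (12, 7). λ = (7 - 6)/(12 - 2) ≡ 1/10 mod 17. 10⁻¹ ≡ 12 (mod 17), so λ ≡ 12.
  x = λ² - 2 - 12 = 144 - 14 ≡ 11; y = λ·(2 - 11) - 6 ≡ 5. → (11, 5)
4P: (11, 5) + (12, 7). λ = (7 - 5)/(12 - 11) ≡ 2/1 mod 17. 1⁻¹ ≡ 1 (mod 17) since 1·1 = 1 ≡ 1, so λ ≡ 2.
  x = λ² - 11 - 12 = 4 - 23 ≡ 15; y = λ·(11 - 15) - 5 ≡ 4. → (15, 4)
5P: (15, 4) + (12, 7). λ = (7 - 4)/(12 - 15) ≡ 3/14 mod 17. 14⁻¹ ≡ 11 (mod 17) since 14·11 = 154 ≡ 1, so λ ≡ 16.
  x = λ² - 15 - 12 = 256 - 27 ≡ 8; y = λ·(15 - 8) - 4 ≡ 6. → (8, 6)
6P: (8, 6) + (12, 7). λ = (7 - 6)/(12 - 8) ≡ 1/4 mod 17. 4⁻¹ ≡ 13 (mod 17), so λ ≡ 13.
  x = λ² - 8 - 12 = 169 - 20 ≡ 13; y = λ·(8 - 13) - 6 ≡ 14. → (13, 14)
7P: (13, 14) + (12, 7). λ = (7 - 14)/(12 - 13) ≡ 10/16 mod 17. 16⁻¹ ≡ 16 (mod 17) since 16·16 = 256 ≡ 1, so λ ≡ 7.
  x = λ² - 13 - 12 = 49 - 25 ≡ 7; y = λ·(13 - 7) - 14 ≡ 11. → (7, 11)
8P: (7, 11) + (12, 7). λ = (7 - 11)/(12 - 7) ≡ 13/5 mod 17. 5⁻¹ ≡ 7 (mod 17), so λ ≡ 6.
  x = λ² - 7 - 12 = 36 - 19 ≡ 0; y = λ·(7 - 0) - 11 ≡ 14. → (0, 14)
9P: (0, 14) + (12, 7). λ = (7 - 14)/(12 - 0) ≡ 10/12 mod 17. 12⁻¹ ≡ 10 (mod 17) since 12·10 = 120 ≡ 1, so λ ≡ 15.
  x = λ² - 0 - 12 = 225 - 12 ≡ 9; y = λ·(0 - 9) - 14 ≡ 4. → (9, 4)
10P: (9, 4) + (12, 7). λ = (7 - 4)/(12 - 9) ≡ 3/3 mod 17. 3⁻¹ ≡ 6 (mod 17), so λ ≡ 1.
  x = λ² - 9 - 12 = 1 - 21 ≡ 14; y = λ·(9 - 14) - 4 ≡ 8. → (14, 8)
11P: (14, 8) + (12, 7). λ = (7 - 8)/(12 - 14) ≡ 16/15 mod 17. 15⁻¹ ≡ 8 (mod 17), so λ ≡ 9.
  x = λ² - 14 - 12 = 81 - 26 ≡ 4; y = λ·(14 - 4) - 8 ≡ 14. → (4, 14)

(4, 14)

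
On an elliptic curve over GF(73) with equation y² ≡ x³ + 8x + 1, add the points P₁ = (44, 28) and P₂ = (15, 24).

(44, 28) + (15, 24). λ = (24 - 28)/(15 - 44) ≡ 69/44 mod 73. 44⁻¹ ≡ 5 (mod 73), so λ ≡ 53.
  x = λ² - 44 - 15 = 2809 - 59 ≡ 49; y = λ·(44 - 49) - 28 ≡ 72. → (49, 72)

(49, 72)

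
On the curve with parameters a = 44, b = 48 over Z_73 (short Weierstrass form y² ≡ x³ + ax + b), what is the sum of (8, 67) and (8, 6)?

The two points share x = 8 and their y-coordinates satisfy 67 + 6 ≡ 0 (mod 73), so they are inverses. Their sum is O.

O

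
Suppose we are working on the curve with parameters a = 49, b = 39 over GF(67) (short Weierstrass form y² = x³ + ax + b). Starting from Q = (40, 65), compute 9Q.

Double-and-add on 9 = (1001)₂. Start with Q = (40, 65) for the leading 1-bit.
double: tangent at (40, 65): λ = (3·40² + 49)/(2·65) ≡ 25/63. 63⁻¹ ≡ 50 (mod 67), so λ ≡ 25·50 ≡ 44.
  x = λ² - 40 - 40 = 1936 - 80 ≡ 47; y = λ·(40 - 47) - 65 ≡ 29. → (47, 29)
double: tangent at (47, 29): λ = (3·47² + 49)/(2·29) ≡ 43/58. 58⁻¹ ≡ 52 (mod 67), so λ ≡ 43·52 ≡ 25.
  x = λ² - 47 - 47 = 625 - 94 ≡ 62; y = λ·(47 - 62) - 29 ≡ 65. → (62, 65)
double: tangent at (62, 65): λ = (3·62² + 49)/(2·65) ≡ 57/63. 63⁻¹ ≡ 50 (mod 67), so λ ≡ 57·50 ≡ 36.
  x = λ² - 62 - 62 = 1296 - 124 ≡ 33; y = λ·(62 - 33) - 65 ≡ 41. → (33, 41)
add Q: (33, 41) + (40, 65). λ = (65 - 41)/(40 - 33) ≡ 24/7 mod 67. 7⁻¹ ≡ 48 (mod 67), so λ ≡ 13.
  x = λ² - 33 - 40 = 169 - 73 ≡ 29; y = λ·(33 - 29) - 41 ≡ 11. → (29, 11)

(29, 11)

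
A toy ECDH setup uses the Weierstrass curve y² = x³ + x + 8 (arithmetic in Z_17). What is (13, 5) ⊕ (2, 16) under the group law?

(13, 5) + (2, 16). λ = (16 - 5)/(2 - 13) ≡ 11/6 mod 17. 6⁻¹ ≡ 3 (mod 17), so λ ≡ 16.
  x = λ² - 13 - 2 = 256 - 15 ≡ 3; y = λ·(13 - 3) - 5 ≡ 2. → (3, 2)

(3, 2)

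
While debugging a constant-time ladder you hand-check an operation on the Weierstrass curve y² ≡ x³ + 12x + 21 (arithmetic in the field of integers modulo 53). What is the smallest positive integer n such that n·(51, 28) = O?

2P: tangent at (51, 28): λ = (3·51² + 12)/(2·28) ≡ 24/3. 3⁻¹ ≡ 18 (mod 53) since 3·18 = 54 ≡ 1, so λ ≡ 24·18 ≡ 8.
  x = λ² - 51 - 51 = 64 - 102 ≡ 15; y = λ·(51 - 15) - 28 ≡ 48. → (15, 48)
3P: (15, 48) + (51, 28). λ = (28 - 48)/(51 - 15) ≡ 33/36 mod 53. 36⁻¹ ≡ 28 (mod 53), so λ ≡ 23.
  x = λ² - 15 - 51 = 529 - 66 ≡ 39; y = λ·(15 - 39) - 48 ≡ 36. → (39, 36)
4P: (39, 36) + (51, 28). λ = (28 - 36)/(51 - 39) ≡ 45/12 mod 53. 12⁻¹ ≡ 31 (mod 53), so λ ≡ 17.
  x = λ² - 39 - 51 = 289 - 90 ≡ 40; y = λ·(39 - 40) - 36 ≡ 0. → (40, 0)
5P: (40, 0) + (51, 28). λ = (28 - 0)/(51 - 40) ≡ 28/11 mod 53. 11⁻¹ ≡ 29 (mod 53), so λ ≡ 17.
  x = λ² - 40 - 51 = 289 - 91 ≡ 39; y = λ·(40 - 39) - 0 ≡ 17. → (39, 17)
6P: (39, 17) + (51, 28). λ = (28 - 17)/(51 - 39) ≡ 11/12 mod 53. 12⁻¹ ≡ 31 (mod 53), so λ ≡ 23.
  x = λ² - 39 - 51 = 529 - 90 ≡ 15; y = λ·(39 - 15) - 17 ≡ 5. → (15, 5)
7P: (15, 5) + (51, 28). λ = (28 - 5)/(51 - 15) ≡ 23/36 mod 53. 36⁻¹ ≡ 28 (mod 53), so λ ≡ 8.
  x = λ² - 15 - 51 = 64 - 66 ≡ 51; y = λ·(15 - 51) - 5 ≡ 25. → (51, 25)
8P: (51, 25) + (51, 28): same x and y₁ ≡ -y₂, so the sum is O.
8P = O, so the order is 8.

8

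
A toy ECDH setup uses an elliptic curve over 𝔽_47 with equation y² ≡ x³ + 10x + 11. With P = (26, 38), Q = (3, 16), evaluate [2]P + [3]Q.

(27, 41)

First 2P:
Repeated addition: build up to 2P.
2P: tangent at (26, 38): λ = (3·26² + 10)/(2·38) ≡ 17/29. 29⁻¹ ≡ 13 (mod 47) since 29·13 = 377 ≡ 1, so λ ≡ 17·13 ≡ 33.
  x = λ² - 26 - 26 = 1089 - 52 ≡ 3; y = λ·(26 - 3) - 38 ≡ 16. → (3, 16)
2P = (3, 16).
Next 3Q:
Repeated addition: build up to 3Q.
2Q: tangent at (3, 16): λ = (3·3² + 10)/(2·16) ≡ 37/32. 32⁻¹ ≡ 25 (mod 47) since 32·25 = 800 ≡ 1, so λ ≡ 37·25 ≡ 32.
  x = λ² - 3 - 3 = 1024 - 6 ≡ 31; y = λ·(3 - 31) - 16 ≡ 28. → (31, 28)
3Q: (31, 28) + (3, 16). λ = (16 - 28)/(3 - 31) ≡ 35/19 mod 47. 19⁻¹ ≡ 5 (mod 47), so λ ≡ 34.
  x = λ² - 31 - 3 = 1156 - 34 ≡ 41; y = λ·(31 - 41) - 28 ≡ 8. → (41, 8)
3Q = (41, 8).
Finally 2P + 3Q:
(3, 16) + (41, 8). λ = (8 - 16)/(41 - 3) ≡ 39/38 mod 47. 38⁻¹ ≡ 26 (mod 47), so λ ≡ 27.
  x = λ² - 3 - 41 = 729 - 44 ≡ 27; y = λ·(3 - 27) - 16 ≡ 41. → (27, 41)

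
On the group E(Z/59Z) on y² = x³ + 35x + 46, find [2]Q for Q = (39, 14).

tangent at (39, 14): λ = (3·39² + 35)/(2·14) ≡ 55/28. 28⁻¹ ≡ 19 (mod 59) since 28·19 = 532 ≡ 1, so λ ≡ 55·19 ≡ 42.
  x = λ² - 39 - 39 = 1764 - 78 ≡ 34; y = λ·(39 - 34) - 14 ≡ 19. → (34, 19)

(34, 19)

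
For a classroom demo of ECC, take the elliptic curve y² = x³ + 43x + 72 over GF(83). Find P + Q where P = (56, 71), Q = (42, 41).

(15, 5)

(56, 71) + (42, 41). λ = (41 - 71)/(42 - 56) ≡ 53/69 mod 83. 69⁻¹ ≡ 77 (mod 83), so λ ≡ 14.
  x = λ² - 56 - 42 = 196 - 98 ≡ 15; y = λ·(56 - 15) - 71 ≡ 5. → (15, 5)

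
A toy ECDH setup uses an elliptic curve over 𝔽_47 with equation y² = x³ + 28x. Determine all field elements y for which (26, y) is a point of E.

x³ + 28x + 0 = 18304 ≡ 21 (mod 47).
Square roots of 21 mod 47: 16 and 31 (since 16² = 256 ≡ 21).

16, 31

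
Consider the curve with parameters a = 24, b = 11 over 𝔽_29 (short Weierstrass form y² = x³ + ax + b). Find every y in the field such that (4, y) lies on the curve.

none

x³ + 24x + 11 = 171 ≡ 26 (mod 29).
26 is a non-residue mod 29; no y exists.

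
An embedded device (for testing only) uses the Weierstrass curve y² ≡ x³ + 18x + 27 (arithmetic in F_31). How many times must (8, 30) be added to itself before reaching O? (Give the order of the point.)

2P: tangent at (8, 30): λ = (3·8² + 18)/(2·30) ≡ 24/29. 29⁻¹ ≡ 15 (mod 31), so λ ≡ 24·15 ≡ 19.
  x = λ² - 8 - 8 = 361 - 16 ≡ 4; y = λ·(8 - 4) - 30 ≡ 15. → (4, 15)
3P: (4, 15) + (8, 30). λ = (30 - 15)/(8 - 4) ≡ 15/4 mod 31. 4⁻¹ ≡ 8 (mod 31), so λ ≡ 27.
  x = λ² - 4 - 8 = 729 - 12 ≡ 4; y = λ·(4 - 4) - 15 ≡ 16. → (4, 16)
4P: (4, 16) + (8, 30). λ = (30 - 16)/(8 - 4) ≡ 14/4 mod 31. 4⁻¹ ≡ 8 (mod 31), so λ ≡ 19.
  x = λ² - 4 - 8 = 361 - 12 ≡ 8; y = λ·(4 - 8) - 16 ≡ 1. → (8, 1)
5P: (8, 1) + (8, 30): same x and y₁ ≡ -y₂, so the sum is O.
5P = O, so the order is 5.

5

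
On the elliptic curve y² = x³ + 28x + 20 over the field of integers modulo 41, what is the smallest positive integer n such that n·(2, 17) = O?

12

2P: tangent at (2, 17): λ = (3·2² + 28)/(2·17) ≡ 40/34. 34⁻¹ ≡ 35 (mod 41) since 34·35 = 1190 ≡ 1, so λ ≡ 40·35 ≡ 6.
  x = λ² - 2 - 2 = 36 - 4 ≡ 32; y = λ·(2 - 32) - 17 ≡ 8. → (32, 8)
3P: (32, 8) + (2, 17). λ = (17 - 8)/(2 - 32) ≡ 9/11 mod 41. 11⁻¹ ≡ 15 (mod 41), so λ ≡ 12.
  x = λ² - 32 - 2 = 144 - 34 ≡ 28; y = λ·(32 - 28) - 8 ≡ 40. → (28, 40)
4P: (28, 40) + (2, 17). λ = (17 - 40)/(2 - 28) ≡ 18/15 mod 41. 15⁻¹ ≡ 11 (mod 41) since 15·11 = 165 ≡ 1, so λ ≡ 34.
  x = λ² - 28 - 2 = 1156 - 30 ≡ 19; y = λ·(28 - 19) - 40 ≡ 20. → (19, 20)
5P: (19, 20) + (2, 17). λ = (17 - 20)/(2 - 19) ≡ 38/24 mod 41. 24⁻¹ ≡ 12 (mod 41), so λ ≡ 5.
  x = λ² - 19 - 2 = 25 - 21 ≡ 4; y = λ·(19 - 4) - 20 ≡ 14. → (4, 14)
6P: (4, 14) + (2, 17). λ = (17 - 14)/(2 - 4) ≡ 3/39 mod 41. 39⁻¹ ≡ 20 (mod 41), so λ ≡ 19.
  x = λ² - 4 - 2 = 361 - 6 ≡ 27; y = λ·(4 - 27) - 14 ≡ 0. → (27, 0)
7P: (27, 0) + (2, 17). λ = (17 - 0)/(2 - 27) ≡ 17/16 mod 41. 16⁻¹ ≡ 18 (mod 41), so λ ≡ 19.
  x = λ² - 27 - 2 = 361 - 29 ≡ 4; y = λ·(27 - 4) - 0 ≡ 27. → (4, 27)
8P: (4, 27) + (2, 17). λ = (17 - 27)/(2 - 4) ≡ 31/39 mod 41. 39⁻¹ ≡ 20 (mod 41), so λ ≡ 5.
  x = λ² - 4 - 2 = 25 - 6 ≡ 19; y = λ·(4 - 19) - 27 ≡ 21. → (19, 21)
9P: (19, 21) + (2, 17). λ = (17 - 21)/(2 - 19) ≡ 37/24 mod 41. 24⁻¹ ≡ 12 (mod 41) since 24·12 = 288 ≡ 1, so λ ≡ 34.
  x = λ² - 19 - 2 = 1156 - 21 ≡ 28; y = λ·(19 - 28) - 21 ≡ 1. → (28, 1)
10P: (28, 1) + (2, 17). λ = (17 - 1)/(2 - 28) ≡ 16/15 mod 41. 15⁻¹ ≡ 11 (mod 41), so λ ≡ 12.
  x = λ² - 28 - 2 = 144 - 30 ≡ 32; y = λ·(28 - 32) - 1 ≡ 33. → (32, 33)
11P: (32, 33) + (2, 17). λ = (17 - 33)/(2 - 32) ≡ 25/11 mod 41. 11⁻¹ ≡ 15 (mod 41), so λ ≡ 6.
  x = λ² - 32 - 2 = 36 - 34 ≡ 2; y = λ·(32 - 2) - 33 ≡ 24. → (2, 24)
12P: (2, 24) + (2, 17): same x and y₁ ≡ -y₂, so the sum is O.
12P = O, so the order is 12.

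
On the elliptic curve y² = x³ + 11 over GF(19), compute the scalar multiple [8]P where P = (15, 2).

(0, 7)

Double-and-add on 8 = (1000)₂. Start with P = (15, 2) for the leading 1-bit.
double: tangent at (15, 2): λ = (3·15² + 0)/(2·2) ≡ 10/4. 4⁻¹ ≡ 5 (mod 19) since 4·5 = 20 ≡ 1, so λ ≡ 10·5 ≡ 12.
  x = λ² - 15 - 15 = 144 - 30 ≡ 0; y = λ·(15 - 0) - 2 ≡ 7. → (0, 7)
double: tangent at (0, 7): λ = (3·0² + 0)/(2·7) ≡ 0/14. 14⁻¹ ≡ 15 (mod 19), so λ ≡ 0·15 ≡ 0.
  x = λ² - 0 - 0 = 0 - 0 ≡ 0; y = λ·(0 - 0) - 7 ≡ 12. → (0, 12)
double: tangent at (0, 12): λ = (3·0² + 0)/(2·12) ≡ 0/5. 5⁻¹ ≡ 4 (mod 19) since 5·4 = 20 ≡ 1, so λ ≡ 0·4 ≡ 0.
  x = λ² - 0 - 0 = 0 - 0 ≡ 0; y = λ·(0 - 0) - 12 ≡ 7. → (0, 7)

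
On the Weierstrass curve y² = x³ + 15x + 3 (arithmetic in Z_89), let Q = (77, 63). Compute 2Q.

tangent at (77, 63): λ = (3·77² + 15)/(2·63) ≡ 2/37. 37⁻¹ ≡ 77 (mod 89) since 37·77 = 2849 ≡ 1, so λ ≡ 2·77 ≡ 65.
  x = λ² - 77 - 77 = 4225 - 154 ≡ 66; y = λ·(77 - 66) - 63 ≡ 29. → (66, 29)

(66, 29)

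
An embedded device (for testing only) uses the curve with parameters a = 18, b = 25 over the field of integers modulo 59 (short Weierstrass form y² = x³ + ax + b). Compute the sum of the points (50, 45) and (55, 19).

(50, 45) + (55, 19). λ = (19 - 45)/(55 - 50) ≡ 33/5 mod 59. 5⁻¹ ≡ 12 (mod 59), so λ ≡ 42.
  x = λ² - 50 - 55 = 1764 - 105 ≡ 7; y = λ·(50 - 7) - 45 ≡ 50. → (7, 50)

(7, 50)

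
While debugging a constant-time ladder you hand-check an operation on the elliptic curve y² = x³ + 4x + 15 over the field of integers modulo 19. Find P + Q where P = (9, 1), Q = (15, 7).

(9, 1) + (15, 7). λ = (7 - 1)/(15 - 9) ≡ 6/6 mod 19. 6⁻¹ ≡ 16 (mod 19) since 6·16 = 96 ≡ 1, so λ ≡ 1.
  x = λ² - 9 - 15 = 1 - 24 ≡ 15; y = λ·(9 - 15) - 1 ≡ 12. → (15, 12)

(15, 12)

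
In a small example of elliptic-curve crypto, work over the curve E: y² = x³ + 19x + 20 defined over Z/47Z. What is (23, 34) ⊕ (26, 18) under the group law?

(23, 34) + (26, 18). λ = (18 - 34)/(26 - 23) ≡ 31/3 mod 47. 3⁻¹ ≡ 16 (mod 47), so λ ≡ 26.
  x = λ² - 23 - 26 = 676 - 49 ≡ 16; y = λ·(23 - 16) - 34 ≡ 7. → (16, 7)

(16, 7)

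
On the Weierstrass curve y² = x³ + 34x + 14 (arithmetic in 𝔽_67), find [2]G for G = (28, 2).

(3, 3)

tangent at (28, 2): λ = (3·28² + 34)/(2·2) ≡ 41/4. 4⁻¹ ≡ 17 (mod 67), so λ ≡ 41·17 ≡ 27.
  x = λ² - 28 - 28 = 729 - 56 ≡ 3; y = λ·(28 - 3) - 2 ≡ 3. → (3, 3)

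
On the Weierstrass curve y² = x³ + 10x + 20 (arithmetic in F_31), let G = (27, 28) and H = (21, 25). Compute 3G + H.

(12, 15)

First 3G:
Repeated addition: build up to 3G.
2G: tangent at (27, 28): λ = (3·27² + 10)/(2·28) ≡ 27/25. 25⁻¹ ≡ 5 (mod 31) since 25·5 = 125 ≡ 1, so λ ≡ 27·5 ≡ 11.
  x = λ² - 27 - 27 = 121 - 54 ≡ 5; y = λ·(27 - 5) - 28 ≡ 28. → (5, 28)
3G: (5, 28) + (27, 28). λ = (28 - 28)/(27 - 5) ≡ 0/22 mod 31. 22⁻¹ ≡ 24 (mod 31) since 22·24 = 528 ≡ 1, so λ ≡ 0.
  x = λ² - 5 - 27 = 0 - 32 ≡ 30; y = λ·(5 - 30) - 28 ≡ 3. → (30, 3)
3G = (30, 3).
Finally 3G + H:
(30, 3) + (21, 25). λ = (25 - 3)/(21 - 30) ≡ 22/22 mod 31. 22⁻¹ ≡ 24 (mod 31) since 22·24 = 528 ≡ 1, so λ ≡ 1.
  x = λ² - 30 - 21 = 1 - 51 ≡ 12; y = λ·(30 - 12) - 3 ≡ 15. → (12, 15)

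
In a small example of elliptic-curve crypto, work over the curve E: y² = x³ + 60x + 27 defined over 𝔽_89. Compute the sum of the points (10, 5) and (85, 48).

(10, 5) + (85, 48). λ = (48 - 5)/(85 - 10) ≡ 43/75 mod 89. 75⁻¹ ≡ 19 (mod 89) since 75·19 = 1425 ≡ 1, so λ ≡ 16.
  x = λ² - 10 - 85 = 256 - 95 ≡ 72; y = λ·(10 - 72) - 5 ≡ 71. → (72, 71)

(72, 71)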